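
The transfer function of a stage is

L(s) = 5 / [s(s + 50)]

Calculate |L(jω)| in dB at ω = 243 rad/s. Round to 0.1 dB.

-81.6 dB

At s = jω = j243:
pole (s+50): 50 + j243 → |·| = √(50²+243²) = √61549 ≈ 248.09, ∠ = arctan(243/50) ≈ 78.37°
pole at origin: |s| = 243, ∠ = 90.00° (in denominator)
|L| = 5 / 60286 ≈ 8.2938e-05
Gain = 20 log₁₀(8.2938e-05) ≈ -81.62 dB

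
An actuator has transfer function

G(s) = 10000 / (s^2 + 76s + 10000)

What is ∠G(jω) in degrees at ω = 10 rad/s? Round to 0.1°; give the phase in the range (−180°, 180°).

-4.4°

At s = jω = j10:
quadratic: (j10)² + 76·j10 + 10000 = 9900 + j760 → |·| ≈ 9929.1, ∠ ≈ 4.39°
∠G = 0.00° − 4.39° = -4.39°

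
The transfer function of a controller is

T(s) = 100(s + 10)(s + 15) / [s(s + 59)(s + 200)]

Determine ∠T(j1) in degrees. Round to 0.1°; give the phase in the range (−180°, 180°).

At s = jω = j1:
zero (s+10): 10 + j1 → |·| = √(10²+1²) = √101 ≈ 10.05, ∠ = arctan(1/10) ≈ 5.71°
zero (s+15): 15 + j1 → |·| = √(15²+1²) = √226 ≈ 15.033, ∠ = arctan(1/15) ≈ 3.81°
pole (s+59): 59 + j1 → |·| = √(59²+1²) = √3482 ≈ 59.008, ∠ = arctan(1/59) ≈ 0.97°
pole (s+200): 200 + j1 → |·| = √(200²+1²) = √40001 ≈ 200, ∠ = arctan(1/200) ≈ 0.29°
pole at origin: |s| = 1, ∠ = 90.00° (in denominator)
∠T = 9.52° − 91.26° = -81.74°

-81.7°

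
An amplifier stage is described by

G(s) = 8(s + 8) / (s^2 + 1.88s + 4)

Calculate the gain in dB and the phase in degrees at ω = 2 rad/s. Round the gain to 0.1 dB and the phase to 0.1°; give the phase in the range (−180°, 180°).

24.9 dB, -76.0°

At s = jω = j2:
zero (s+8): 8 + j2 → |·| = √(8²+2²) = √68 ≈ 8.2462, ∠ = arctan(2/8) ≈ 14.04°
quadratic: (j2)² + 1.88·j2 + 4 = 0 + j3.76 → |·| ≈ 3.76, ∠ ≈ 90.00°
|G| = 8 · 8.2462 / 3.76 ≈ 17.545
Gain = 20 log₁₀(17.545) ≈ 24.88 dB
∠G = 14.04° − 90.00° = -75.96°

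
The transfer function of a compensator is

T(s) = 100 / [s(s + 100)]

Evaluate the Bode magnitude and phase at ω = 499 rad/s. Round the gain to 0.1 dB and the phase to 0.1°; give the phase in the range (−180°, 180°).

-68.1 dB, -168.7°

At s = jω = j499:
pole (s+100): 100 + j499 → |·| = √(100²+499²) = √259001 ≈ 508.92, ∠ = arctan(499/100) ≈ 78.67°
pole at origin: |s| = 499, ∠ = 90.00° (in denominator)
|T| = 100 / 2.5395e+05 ≈ 0.00039378
Gain = 20 log₁₀(0.00039378) ≈ -68.09 dB
∠T = 0.00° − 168.67° = -168.67°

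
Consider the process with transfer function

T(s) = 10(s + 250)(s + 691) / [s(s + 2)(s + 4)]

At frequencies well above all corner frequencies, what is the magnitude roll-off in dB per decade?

-20 dB/decade

Each pole contributes −20 dB/decade at high frequency; each zero contributes +20 dB/decade.
Net: 2 zero(s) − 3 pole(s) → -20 dB/decade.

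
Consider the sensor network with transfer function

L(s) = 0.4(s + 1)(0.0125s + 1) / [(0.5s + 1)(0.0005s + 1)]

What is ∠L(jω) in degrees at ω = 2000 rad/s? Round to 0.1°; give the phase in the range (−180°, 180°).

42.7°

At ω = 2000 rad/s:
zero (1 + j2000·1) = 1 + j2000 → |·| ≈ 2000, ∠ ≈ 89.97°
zero (1 + j2000·0.0125) = 1 + j25 → |·| ≈ 25.02, ∠ ≈ 87.71°
pole (1 + j2000·0.5) = 1 + j1000 → |·| ≈ 1000, ∠ ≈ 89.94°
pole (1 + j2000·0.0005) = 1 + j1 → |·| ≈ 1.4142, ∠ ≈ 45.00°
∠L = (89.97° + 87.71°) − (89.94° + 45.00°) = 42.74°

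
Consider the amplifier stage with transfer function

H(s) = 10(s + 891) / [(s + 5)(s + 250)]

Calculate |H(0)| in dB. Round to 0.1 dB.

17.1 dB

H(0) = 10·891 / (5·250) = 7.128
20 log₁₀(7.128) ≈ 17.06 dB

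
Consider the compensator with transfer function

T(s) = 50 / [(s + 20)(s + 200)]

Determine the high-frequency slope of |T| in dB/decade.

-40 dB/decade

Each pole contributes −20 dB/decade at high frequency; each zero contributes +20 dB/decade.
Net: 0 zero(s) − 2 pole(s) → -40 dB/decade.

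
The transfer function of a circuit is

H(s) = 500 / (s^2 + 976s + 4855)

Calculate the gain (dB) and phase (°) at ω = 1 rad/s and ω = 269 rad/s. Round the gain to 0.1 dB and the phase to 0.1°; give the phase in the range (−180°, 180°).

Substitute s = j1:
Numerator: 500 = 500 + j0
Denominator: (j1)^2 + 976(j1) + 4855 = 4854 + j976
|N| = √(500² + 0²) ≈ 500, ∠N ≈ 0.00°
|D| = √(4854² + 976²) ≈ 4951.2, ∠D ≈ 11.37°
|H| = 500 / 4951.2 ≈ 0.10099
Gain = 20 log₁₀(0.10099) ≈ -19.91 dB
∠H = 0.00° − 11.37° = -11.37°

Substitute s = j269:
Numerator: 500 = 500 + j0
Denominator: (j269)^2 + 976(j269) + 4855 = -67506 + j262544
|N| = √(500² + 0²) ≈ 500, ∠N ≈ 0.00°
|D| = √(67506² + 262544²) ≈ 2.7108e+05, ∠D ≈ 104.42°
|H| = 500 / 2.7108e+05 ≈ 0.0018445
Gain = 20 log₁₀(0.0018445) ≈ -54.68 dB
∠H = 0.00° − 104.42° = -104.42°

ω = 1: -19.9 dB, -11.4°; ω = 269: -54.7 dB, -104.4°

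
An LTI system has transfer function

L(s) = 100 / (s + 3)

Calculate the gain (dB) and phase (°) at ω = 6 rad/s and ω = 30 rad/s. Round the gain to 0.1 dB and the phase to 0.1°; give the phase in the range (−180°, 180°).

Substitute s = j6:
Numerator: 100 = 100 + j0
Denominator: (j6) + 3 = 3 + j6
|N| = √(100² + 0²) ≈ 100, ∠N ≈ 0.00°
|D| = √(3² + 6²) ≈ 6.7082, ∠D ≈ 63.43°
|L| = 100 / 6.7082 ≈ 14.907
Gain = 20 log₁₀(14.907) ≈ 23.47 dB
∠L = 0.00° − 63.43° = -63.43°

Substitute s = j30:
Numerator: 100 = 100 + j0
Denominator: (j30) + 3 = 3 + j30
|N| = √(100² + 0²) ≈ 100, ∠N ≈ 0.00°
|D| = √(3² + 30²) ≈ 30.15, ∠D ≈ 84.29°
|L| = 100 / 30.15 ≈ 3.3167
Gain = 20 log₁₀(3.3167) ≈ 10.41 dB
∠L = 0.00° − 84.29° = -84.29°

ω = 6: 23.5 dB, -63.4°; ω = 30: 10.4 dB, -84.3°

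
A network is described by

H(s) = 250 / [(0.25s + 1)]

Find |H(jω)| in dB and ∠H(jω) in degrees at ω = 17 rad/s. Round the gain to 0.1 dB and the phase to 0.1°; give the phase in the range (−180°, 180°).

At ω = 17 rad/s:
pole (1 + j17·0.25) = 1 + j4.25 → |·| ≈ 4.3661, ∠ ≈ 76.76°
|H| = 250 · 1 / (4.3661) ≈ 57.259
Gain = 20 log₁₀(57.259) ≈ 35.16 dB
∠H = (0°) − (76.76°) = -76.76°

35.2 dB, -76.8°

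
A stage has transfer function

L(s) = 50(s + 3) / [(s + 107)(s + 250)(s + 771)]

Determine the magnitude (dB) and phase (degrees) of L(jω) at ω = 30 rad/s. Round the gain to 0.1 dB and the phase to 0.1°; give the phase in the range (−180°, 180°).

-83.1 dB, 59.6°

At s = jω = j30:
zero (s+3): 3 + j30 → |·| = √(3²+30²) = √909 ≈ 30.15, ∠ = arctan(30/3) ≈ 84.29°
pole (s+107): 107 + j30 → |·| = √(107²+30²) = √12349 ≈ 111.13, ∠ = arctan(30/107) ≈ 15.66°
pole (s+250): 250 + j30 → |·| = √(250²+30²) = √63400 ≈ 251.79, ∠ = arctan(30/250) ≈ 6.84°
pole (s+771): 771 + j30 → |·| = √(771²+30²) = √595341 ≈ 771.58, ∠ = arctan(30/771) ≈ 2.23°
|L| = 50 · 30.15 / 2.159e+07 ≈ 6.9824e-05
Gain = 20 log₁₀(6.9824e-05) ≈ -83.12 dB
∠L = 84.29° − 24.73° = 59.56°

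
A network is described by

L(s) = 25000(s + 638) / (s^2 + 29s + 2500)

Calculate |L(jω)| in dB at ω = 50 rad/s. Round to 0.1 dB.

At s = jω = j50:
zero (s+638): 638 + j50 → |·| = √(638²+50²) = √409544 ≈ 639.96, ∠ = arctan(50/638) ≈ 4.48°
quadratic: (j50)² + 29·j50 + 2500 = 0 + j1450 → |·| ≈ 1450, ∠ ≈ 90.00°
|L| = 25000 · 639.96 / 1450 ≈ 11034
Gain = 20 log₁₀(11034) ≈ 80.85 dB

80.9 dB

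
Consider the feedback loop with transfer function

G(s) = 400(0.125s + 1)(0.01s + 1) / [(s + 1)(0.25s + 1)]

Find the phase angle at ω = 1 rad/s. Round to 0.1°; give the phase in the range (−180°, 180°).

-51.3°

At ω = 1 rad/s:
zero (1 + j1·0.125) = 1 + j0.125 → |·| ≈ 1.0078, ∠ ≈ 7.13°
zero (1 + j1·0.01) = 1 + j0.01 → |·| ≈ 1, ∠ ≈ 0.57°
pole (1 + j1·1) = 1 + j1 → |·| ≈ 1.4142, ∠ ≈ 45.00°
pole (1 + j1·0.25) = 1 + j0.25 → |·| ≈ 1.0308, ∠ ≈ 14.04°
∠G = (7.13° + 0.57°) − (45.00° + 14.04°) = -51.34°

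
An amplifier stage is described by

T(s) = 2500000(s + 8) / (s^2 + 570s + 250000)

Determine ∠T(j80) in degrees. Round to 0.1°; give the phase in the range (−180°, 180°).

73.7°

At s = jω = j80:
zero (s+8): 8 + j80 → |·| = √(8²+80²) = √6464 ≈ 80.399, ∠ = arctan(80/8) ≈ 84.29°
quadratic: (j80)² + 570·j80 + 250000 = 243600 + j45600 → |·| ≈ 2.4783e+05, ∠ ≈ 10.60°
∠T = 84.29° − 10.60° = 73.69°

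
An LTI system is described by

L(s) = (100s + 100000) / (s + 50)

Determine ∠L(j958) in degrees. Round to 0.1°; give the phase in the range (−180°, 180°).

-43.2°

Substitute s = j958:
Numerator: 100(j958) + 100000 = 100000 + j95800
Denominator: (j958) + 50 = 50 + j958
|N| = √(100000² + 95800²) ≈ 1.3848e+05, ∠N ≈ 43.77°
|D| = √(50² + 958²) ≈ 959.3, ∠D ≈ 87.01°
∠L = 43.77° − 87.01° = -43.24°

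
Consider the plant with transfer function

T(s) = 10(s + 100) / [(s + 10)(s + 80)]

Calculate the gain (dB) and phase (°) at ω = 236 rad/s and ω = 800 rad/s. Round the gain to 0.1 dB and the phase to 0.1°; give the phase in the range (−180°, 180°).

ω = 236: -27.2 dB, -91.8°; ω = 800: -38.0 dB, -90.7°

At s = jω = j236:
zero (s+100): 100 + j236 → |·| = √(100²+236²) = √65696 ≈ 256.31, ∠ = arctan(236/100) ≈ 67.04°
pole (s+10): 10 + j236 → |·| = √(10²+236²) = √55796 ≈ 236.21, ∠ = arctan(236/10) ≈ 87.57°
pole (s+80): 80 + j236 → |·| = √(80²+236²) = √62096 ≈ 249.19, ∠ = arctan(236/80) ≈ 71.27°
|T| = 10 · 256.31 / 58861 ≈ 0.043545
Gain = 20 log₁₀(0.043545) ≈ -27.22 dB
∠T = 67.04° − 158.84° = -91.80°

At s = jω = j800:
zero (s+100): 100 + j800 → |·| = √(100²+800²) = √650000 ≈ 806.23, ∠ = arctan(800/100) ≈ 82.87°
pole (s+10): 10 + j800 → |·| = √(10²+800²) = √640100 ≈ 800.06, ∠ = arctan(800/10) ≈ 89.28°
pole (s+80): 80 + j800 → |·| = √(80²+800²) = √646400 ≈ 803.99, ∠ = arctan(800/80) ≈ 84.29°
|T| = 10 · 806.23 / 6.4324e+05 ≈ 0.012534
Gain = 20 log₁₀(0.012534) ≈ -38.04 dB
∠T = 82.87° − 173.57° = -90.70°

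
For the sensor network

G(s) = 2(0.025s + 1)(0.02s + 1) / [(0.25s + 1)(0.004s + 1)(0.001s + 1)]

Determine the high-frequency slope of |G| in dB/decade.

-20 dB/decade

Each pole contributes −20 dB/decade at high frequency; each zero contributes +20 dB/decade.
Net: 2 zero(s) − 3 pole(s) → -20 dB/decade.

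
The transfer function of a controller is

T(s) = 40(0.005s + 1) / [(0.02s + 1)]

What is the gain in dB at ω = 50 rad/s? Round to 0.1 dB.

29.3 dB

At ω = 50 rad/s:
zero (1 + j50·0.005) = 1 + j0.25 → |·| ≈ 1.0308, ∠ ≈ 14.04°
pole (1 + j50·0.02) = 1 + j1 → |·| ≈ 1.4142, ∠ ≈ 45.00°
|T| = 40 · 1.0308 / (1.4142) ≈ 29.156
Gain = 20 log₁₀(29.156) ≈ 29.29 dB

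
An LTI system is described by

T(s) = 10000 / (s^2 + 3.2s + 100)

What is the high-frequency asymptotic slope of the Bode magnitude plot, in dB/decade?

-40 dB/decade

Each pole contributes −20 dB/decade at high frequency; each zero contributes +20 dB/decade.
Net: 0 zero(s) − 2 pole(s) → -40 dB/decade.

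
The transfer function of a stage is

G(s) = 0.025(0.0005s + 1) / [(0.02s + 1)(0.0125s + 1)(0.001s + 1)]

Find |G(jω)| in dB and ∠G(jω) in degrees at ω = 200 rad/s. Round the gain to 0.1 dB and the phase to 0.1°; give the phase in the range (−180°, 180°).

-53.1 dB, -149.8°

At ω = 200 rad/s:
zero (1 + j200·0.0005) = 1 + j0.1 → |·| ≈ 1.005, ∠ ≈ 5.71°
pole (1 + j200·0.02) = 1 + j4 → |·| ≈ 4.1231, ∠ ≈ 75.96°
pole (1 + j200·0.0125) = 1 + j2.5 → |·| ≈ 2.6926, ∠ ≈ 68.20°
pole (1 + j200·0.001) = 1 + j0.2 → |·| ≈ 1.0198, ∠ ≈ 11.31°
|G| = 0.025 · 1.005 / (4.1231 · 2.6926 · 1.0198) ≈ 0.0022192
Gain = 20 log₁₀(0.0022192) ≈ -53.08 dB
∠G = (5.71°) − (75.96° + 68.20° + 11.31°) = -149.76°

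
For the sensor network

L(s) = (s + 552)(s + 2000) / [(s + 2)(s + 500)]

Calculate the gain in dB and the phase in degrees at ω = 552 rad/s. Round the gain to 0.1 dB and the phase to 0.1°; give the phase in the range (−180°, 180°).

11.9 dB, -77.2°

At s = jω = j552:
zero (s+552): 552 + j552 → |·| = √(552²+552²) = √609408 ≈ 780.65, ∠ = arctan(552/552) ≈ 45.00°
zero (s+2000): 2000 + j552 → |·| = √(2000²+552²) = √4304704 ≈ 2074.8, ∠ = arctan(552/2000) ≈ 15.43°
pole (s+2): 2 + j552 → |·| = √(2²+552²) = √304708 ≈ 552, ∠ = arctan(552/2) ≈ 89.79°
pole (s+500): 500 + j552 → |·| = √(500²+552²) = √554704 ≈ 744.78, ∠ = arctan(552/500) ≈ 47.83°
|L| = 1 · 1.6197e+06 / 4.1112e+05 ≈ 3.9397
Gain = 20 log₁₀(3.9397) ≈ 11.91 dB
∠L = 60.43° − 137.62° = -77.19°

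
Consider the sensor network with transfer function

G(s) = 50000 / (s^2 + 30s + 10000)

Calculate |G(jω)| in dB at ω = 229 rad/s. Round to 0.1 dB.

At s = jω = j229:
quadratic: (j229)² + 30·j229 + 10000 = -42441 + j6870 → |·| ≈ 42993, ∠ ≈ 170.81°
|G| = 50000 / 42993 ≈ 1.163
Gain = 20 log₁₀(1.163) ≈ 1.31 dB

1.3 dB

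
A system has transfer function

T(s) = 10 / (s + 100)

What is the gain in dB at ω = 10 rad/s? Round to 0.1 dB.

Substitute s = j10:
Numerator: 10 = 10 + j0
Denominator: (j10) + 100 = 100 + j10
|N| = √(10² + 0²) ≈ 10, ∠N ≈ 0.00°
|D| = √(100² + 10²) ≈ 100.5, ∠D ≈ 5.71°
|T| = 10 / 100.5 ≈ 0.099502
Gain = 20 log₁₀(0.099502) ≈ -20.04 dB

-20.0 dB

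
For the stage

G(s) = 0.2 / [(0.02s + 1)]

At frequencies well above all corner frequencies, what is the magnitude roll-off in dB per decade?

-20 dB/decade

Each pole contributes −20 dB/decade at high frequency; each zero contributes +20 dB/decade.
Net: 0 zero(s) − 1 pole(s) → -20 dB/decade.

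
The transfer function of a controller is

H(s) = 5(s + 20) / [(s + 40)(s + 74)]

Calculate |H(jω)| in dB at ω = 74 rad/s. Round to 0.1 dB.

At s = jω = j74:
zero (s+20): 20 + j74 → |·| = √(20²+74²) = √5876 ≈ 76.655, ∠ = arctan(74/20) ≈ 74.88°
pole (s+40): 40 + j74 → |·| = √(40²+74²) = √7076 ≈ 84.119, ∠ = arctan(74/40) ≈ 61.61°
pole (s+74): 74 + j74 → |·| = √(74²+74²) = √10952 ≈ 104.65, ∠ = arctan(74/74) ≈ 45.00°
|H| = 5 · 76.655 / 8803.1 ≈ 0.043539
Gain = 20 log₁₀(0.043539) ≈ -27.22 dB

-27.2 dB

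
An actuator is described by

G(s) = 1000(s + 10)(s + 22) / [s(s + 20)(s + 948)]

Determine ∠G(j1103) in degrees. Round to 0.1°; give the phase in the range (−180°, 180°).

-49.9°

At s = jω = j1103:
zero (s+10): 10 + j1103 → |·| = √(10²+1103²) = √1216709 ≈ 1103, ∠ = arctan(1103/10) ≈ 89.48°
zero (s+22): 22 + j1103 → |·| = √(22²+1103²) = √1217093 ≈ 1103.2, ∠ = arctan(1103/22) ≈ 88.86°
pole (s+20): 20 + j1103 → |·| = √(20²+1103²) = √1217009 ≈ 1103.2, ∠ = arctan(1103/20) ≈ 88.96°
pole (s+948): 948 + j1103 → |·| = √(948²+1103²) = √2115313 ≈ 1454.4, ∠ = arctan(1103/948) ≈ 49.32°
pole at origin: |s| = 1103, ∠ = 90.00° (in denominator)
∠G = 178.34° − 228.28° = -49.94°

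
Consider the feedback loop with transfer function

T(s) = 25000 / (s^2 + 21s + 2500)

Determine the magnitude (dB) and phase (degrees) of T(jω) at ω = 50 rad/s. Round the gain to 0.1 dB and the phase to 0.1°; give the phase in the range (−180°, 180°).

27.5 dB, -90.0°

At s = jω = j50:
quadratic: (j50)² + 21·j50 + 2500 = 0 + j1050 → |·| ≈ 1050, ∠ ≈ 90.00°
|T| = 25000 / 1050 ≈ 23.81
Gain = 20 log₁₀(23.81) ≈ 27.54 dB
∠T = 0.00° − 90.00° = -90.00°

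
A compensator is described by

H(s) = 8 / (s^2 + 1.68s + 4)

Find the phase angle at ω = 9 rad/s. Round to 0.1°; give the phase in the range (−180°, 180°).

At s = jω = j9:
quadratic: (j9)² + 1.68·j9 + 4 = -77 + j15.12 → |·| ≈ 78.47, ∠ ≈ 168.89°
∠H = 0.00° − 168.89° = -168.89°

-168.9°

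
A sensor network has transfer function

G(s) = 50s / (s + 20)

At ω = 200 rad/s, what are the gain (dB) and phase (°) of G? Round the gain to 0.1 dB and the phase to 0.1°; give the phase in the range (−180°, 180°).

33.9 dB, 5.7°

At s = jω = j200:
zero at origin: s = j200 → |·| = 200, ∠ = 90.00°
pole (s+20): 20 + j200 → |·| = √(20²+200²) = √40400 ≈ 201, ∠ = arctan(200/20) ≈ 84.29°
|G| = 50 · 200 / 201 ≈ 49.751
Gain = 20 log₁₀(49.751) ≈ 33.94 dB
∠G = 90.00° − 84.29° = 5.71°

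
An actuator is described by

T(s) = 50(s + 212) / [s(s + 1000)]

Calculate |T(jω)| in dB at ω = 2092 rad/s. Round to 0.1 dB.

-33.3 dB

At s = jω = j2092:
zero (s+212): 212 + j2092 → |·| = √(212²+2092²) = √4421408 ≈ 2102.7, ∠ = arctan(2092/212) ≈ 84.21°
pole (s+1000): 1000 + j2092 → |·| = √(1000²+2092²) = √5376464 ≈ 2318.7, ∠ = arctan(2092/1000) ≈ 64.45°
pole at origin: |s| = 2092, ∠ = 90.00° (in denominator)
|T| = 50 · 2102.7 / 4.8507e+06 ≈ 0.021674
Gain = 20 log₁₀(0.021674) ≈ -33.28 dB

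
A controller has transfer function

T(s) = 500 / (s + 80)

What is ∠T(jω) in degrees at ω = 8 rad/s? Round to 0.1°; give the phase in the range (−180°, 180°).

At s = jω = j8:
pole (s+80): 80 + j8 → |·| = √(80²+8²) = √6464 ≈ 80.399, ∠ = arctan(8/80) ≈ 5.71°
∠T = 0.00° − 5.71° = -5.71°

-5.7°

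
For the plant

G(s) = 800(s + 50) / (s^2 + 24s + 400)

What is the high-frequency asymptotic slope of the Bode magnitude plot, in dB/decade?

Each pole contributes −20 dB/decade at high frequency; each zero contributes +20 dB/decade.
Net: 1 zero(s) − 2 pole(s) → -20 dB/decade.

-20 dB/decade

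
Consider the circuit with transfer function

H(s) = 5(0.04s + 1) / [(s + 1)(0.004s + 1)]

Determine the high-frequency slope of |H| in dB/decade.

-20 dB/decade

Each pole contributes −20 dB/decade at high frequency; each zero contributes +20 dB/decade.
Net: 1 zero(s) − 2 pole(s) → -20 dB/decade.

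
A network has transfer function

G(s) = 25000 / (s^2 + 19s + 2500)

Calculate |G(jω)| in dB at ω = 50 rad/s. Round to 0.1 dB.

At s = jω = j50:
quadratic: (j50)² + 19·j50 + 2500 = 0 + j950 → |·| ≈ 950, ∠ ≈ 90.00°
|G| = 25000 / 950 ≈ 26.316
Gain = 20 log₁₀(26.316) ≈ 28.40 dB

28.4 dB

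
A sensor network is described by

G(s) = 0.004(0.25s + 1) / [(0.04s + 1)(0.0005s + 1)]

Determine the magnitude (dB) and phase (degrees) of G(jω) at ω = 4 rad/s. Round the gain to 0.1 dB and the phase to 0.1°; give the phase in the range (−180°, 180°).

At ω = 4 rad/s:
zero (1 + j4·0.25) = 1 + j1 → |·| ≈ 1.4142, ∠ ≈ 45.00°
pole (1 + j4·0.04) = 1 + j0.16 → |·| ≈ 1.0127, ∠ ≈ 9.09°
pole (1 + j4·0.0005) = 1 + j0.002 → |·| ≈ 1, ∠ ≈ 0.11°
|G| = 0.004 · 1.4142 / (1.0127 · 1) ≈ 0.0055859
Gain = 20 log₁₀(0.0055859) ≈ -45.06 dB
∠G = (45.00°) − (9.09° + 0.11°) = 35.80°

-45.1 dB, 35.8°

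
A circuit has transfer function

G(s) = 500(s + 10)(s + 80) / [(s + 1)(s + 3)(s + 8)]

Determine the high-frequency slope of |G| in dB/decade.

-20 dB/decade

Each pole contributes −20 dB/decade at high frequency; each zero contributes +20 dB/decade.
Net: 2 zero(s) − 3 pole(s) → -20 dB/decade.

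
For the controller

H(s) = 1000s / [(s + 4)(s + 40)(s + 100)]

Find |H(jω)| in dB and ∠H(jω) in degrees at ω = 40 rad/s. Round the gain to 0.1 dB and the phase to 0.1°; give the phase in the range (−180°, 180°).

-15.7 dB, -61.1°

At s = jω = j40:
zero at origin: s = j40 → |·| = 40, ∠ = 90.00°
pole (s+4): 4 + j40 → |·| = √(4²+40²) = √1616 ≈ 40.2, ∠ = arctan(40/4) ≈ 84.29°
pole (s+40): 40 + j40 → |·| = √(40²+40²) = √3200 ≈ 56.569, ∠ = arctan(40/40) ≈ 45.00°
pole (s+100): 100 + j40 → |·| = √(100²+40²) = √11600 ≈ 107.7, ∠ = arctan(40/100) ≈ 21.80°
|H| = 1000 · 40 / 2.4492e+05 ≈ 0.16332
Gain = 20 log₁₀(0.16332) ≈ -15.74 dB
∠H = 90.00° − 151.09° = -61.09°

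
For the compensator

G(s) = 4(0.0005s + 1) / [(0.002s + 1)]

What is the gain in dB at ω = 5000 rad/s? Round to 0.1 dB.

At ω = 5000 rad/s:
zero (1 + j5000·0.0005) = 1 + j2.5 → |·| ≈ 2.6926, ∠ ≈ 68.20°
pole (1 + j5000·0.002) = 1 + j10 → |·| ≈ 10.05, ∠ ≈ 84.29°
|G| = 4 · 2.6926 / (10.05) ≈ 1.0717
Gain = 20 log₁₀(1.0717) ≈ 0.60 dB

0.6 dB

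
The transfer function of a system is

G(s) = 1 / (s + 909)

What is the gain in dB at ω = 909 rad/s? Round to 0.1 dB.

-62.2 dB

At s = jω = j909:
pole (s+909): 909 + j909 → |·| = √(909²+909²) = √1652562 ≈ 1285.5, ∠ = arctan(909/909) ≈ 45.00°
|G| = 1 / 1285.5 ≈ 0.00077791
Gain = 20 log₁₀(0.00077791) ≈ -62.18 dB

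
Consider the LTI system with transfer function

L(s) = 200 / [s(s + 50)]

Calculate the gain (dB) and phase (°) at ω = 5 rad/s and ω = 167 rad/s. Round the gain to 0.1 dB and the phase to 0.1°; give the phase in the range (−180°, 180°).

At s = jω = j5:
pole (s+50): 50 + j5 → |·| = √(50²+5²) = √2525 ≈ 50.249, ∠ = arctan(5/50) ≈ 5.71°
pole at origin: |s| = 5, ∠ = 90.00° (in denominator)
|L| = 200 / 251.25 ≈ 0.79602
Gain = 20 log₁₀(0.79602) ≈ -1.98 dB
∠L = 0.00° − 95.71° = -95.71°

At s = jω = j167:
pole (s+50): 50 + j167 → |·| = √(50²+167²) = √30389 ≈ 174.32, ∠ = arctan(167/50) ≈ 73.33°
pole at origin: |s| = 167, ∠ = 90.00° (in denominator)
|L| = 200 / 29111 ≈ 0.0068703
Gain = 20 log₁₀(0.0068703) ≈ -43.26 dB
∠L = 0.00° − 163.33° = -163.33°

ω = 5: -2.0 dB, -95.7°; ω = 167: -43.3 dB, -163.3°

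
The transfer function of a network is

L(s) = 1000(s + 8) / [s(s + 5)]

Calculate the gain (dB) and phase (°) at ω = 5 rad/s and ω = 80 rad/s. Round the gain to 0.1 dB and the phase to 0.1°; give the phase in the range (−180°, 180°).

ω = 5: 48.5 dB, -103.0°; ω = 80: 22.0 dB, -92.1°

At s = jω = j5:
zero (s+8): 8 + j5 → |·| = √(8²+5²) = √89 ≈ 9.434, ∠ = arctan(5/8) ≈ 32.01°
pole (s+5): 5 + j5 → |·| = √(5²+5²) = √50 ≈ 7.0711, ∠ = arctan(5/5) ≈ 45.00°
pole at origin: |s| = 5, ∠ = 90.00° (in denominator)
|L| = 1000 · 9.434 / 35.355 ≈ 266.84
Gain = 20 log₁₀(266.84) ≈ 48.53 dB
∠L = 32.01° − 135.00° = -102.99°

At s = jω = j80:
zero (s+8): 8 + j80 → |·| = √(8²+80²) = √6464 ≈ 80.399, ∠ = arctan(80/8) ≈ 84.29°
pole (s+5): 5 + j80 → |·| = √(5²+80²) = √6425 ≈ 80.156, ∠ = arctan(80/5) ≈ 86.42°
pole at origin: |s| = 80, ∠ = 90.00° (in denominator)
|L| = 1000 · 80.399 / 6412.5 ≈ 12.538
Gain = 20 log₁₀(12.538) ≈ 21.96 dB
∠L = 84.29° − 176.42° = -92.13°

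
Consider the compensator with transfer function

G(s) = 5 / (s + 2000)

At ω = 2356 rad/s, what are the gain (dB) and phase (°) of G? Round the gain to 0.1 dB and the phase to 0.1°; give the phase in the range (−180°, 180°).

At s = jω = j2356:
pole (s+2000): 2000 + j2356 → |·| = √(2000²+2356²) = √9550736 ≈ 3090.4, ∠ = arctan(2356/2000) ≈ 49.67°
|G| = 5 / 3090.4 ≈ 0.0016179
Gain = 20 log₁₀(0.0016179) ≈ -55.82 dB
∠G = 0.00° − 49.67° = -49.67°

-55.8 dB, -49.7°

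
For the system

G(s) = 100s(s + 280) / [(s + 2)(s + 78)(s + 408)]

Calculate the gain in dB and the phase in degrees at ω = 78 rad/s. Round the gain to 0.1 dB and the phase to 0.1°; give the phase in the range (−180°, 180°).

At s = jω = j78:
zero (s+280): 280 + j78 → |·| = √(280²+78²) = √84484 ≈ 290.66, ∠ = arctan(78/280) ≈ 15.57°
zero at origin: s = j78 → |·| = 78, ∠ = 90.00°
pole (s+2): 2 + j78 → |·| = √(2²+78²) = √6088 ≈ 78.026, ∠ = arctan(78/2) ≈ 88.53°
pole (s+78): 78 + j78 → |·| = √(78²+78²) = √12168 ≈ 110.31, ∠ = arctan(78/78) ≈ 45.00°
pole (s+408): 408 + j78 → |·| = √(408²+78²) = √172548 ≈ 415.39, ∠ = arctan(78/408) ≈ 10.82°
|G| = 100 · 22671 / 3.5753e+06 ≈ 0.6341
Gain = 20 log₁₀(0.6341) ≈ -3.96 dB
∠G = 105.57° − 144.35° = -38.78°

-4.0 dB, -38.8°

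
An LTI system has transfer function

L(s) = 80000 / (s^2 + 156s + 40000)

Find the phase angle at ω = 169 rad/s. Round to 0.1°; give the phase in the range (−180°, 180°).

At s = jω = j169:
quadratic: (j169)² + 156·j169 + 40000 = 11439 + j26364 → |·| ≈ 28739, ∠ ≈ 66.54°
∠L = 0.00° − 66.54° = -66.54°

-66.5°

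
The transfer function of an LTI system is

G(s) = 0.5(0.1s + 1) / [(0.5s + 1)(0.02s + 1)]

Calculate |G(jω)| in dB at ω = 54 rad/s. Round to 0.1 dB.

-23.2 dB

At ω = 54 rad/s:
zero (1 + j54·0.1) = 1 + j5.4 → |·| ≈ 5.4918, ∠ ≈ 79.51°
pole (1 + j54·0.5) = 1 + j27 → |·| ≈ 27.019, ∠ ≈ 87.88°
pole (1 + j54·0.02) = 1 + j1.08 → |·| ≈ 1.4719, ∠ ≈ 47.20°
|G| = 0.5 · 5.4918 / (27.019 · 1.4719) ≈ 0.069046
Gain = 20 log₁₀(0.069046) ≈ -23.22 dB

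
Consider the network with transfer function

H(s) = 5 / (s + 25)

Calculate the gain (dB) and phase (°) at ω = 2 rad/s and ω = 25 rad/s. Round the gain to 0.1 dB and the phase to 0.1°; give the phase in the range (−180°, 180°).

ω = 2: -14.0 dB, -4.6°; ω = 25: -17.0 dB, -45.0°

Substitute s = j2:
Numerator: 5 = 5 + j0
Denominator: (j2) + 25 = 25 + j2
|N| = √(5² + 0²) ≈ 5, ∠N ≈ 0.00°
|D| = √(25² + 2²) ≈ 25.08, ∠D ≈ 4.57°
|H| = 5 / 25.08 ≈ 0.19936
Gain = 20 log₁₀(0.19936) ≈ -14.01 dB
∠H = 0.00° − 4.57° = -4.57°

Substitute s = j25:
Numerator: 5 = 5 + j0
Denominator: (j25) + 25 = 25 + j25
|N| = √(5² + 0²) ≈ 5, ∠N ≈ 0.00°
|D| = √(25² + 25²) ≈ 35.355, ∠D ≈ 45.00°
|H| = 5 / 35.355 ≈ 0.14142
Gain = 20 log₁₀(0.14142) ≈ -16.99 dB
∠H = 0.00° − 45.00° = -45.00°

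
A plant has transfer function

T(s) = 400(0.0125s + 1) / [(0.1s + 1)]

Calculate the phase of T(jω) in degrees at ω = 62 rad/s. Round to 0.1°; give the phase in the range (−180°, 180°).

-43.1°

At ω = 62 rad/s:
zero (1 + j62·0.0125) = 1 + j0.775 → |·| ≈ 1.2652, ∠ ≈ 37.78°
pole (1 + j62·0.1) = 1 + j6.2 → |·| ≈ 6.2801, ∠ ≈ 80.84°
∠T = (37.78°) − (80.84°) = -43.06°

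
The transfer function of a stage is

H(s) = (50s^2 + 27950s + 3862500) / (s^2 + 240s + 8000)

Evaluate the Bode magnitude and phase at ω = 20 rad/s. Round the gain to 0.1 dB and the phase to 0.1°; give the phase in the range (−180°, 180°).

Substitute s = j20:
Numerator: 50(j20)^2 + 27950(j20) + 3862500 = 3842500 + j559000
Denominator: (j20)^2 + 240(j20) + 8000 = 7600 + j4800
|N| = √(3842500² + 559000²) ≈ 3.8829e+06, ∠N ≈ 8.28°
|D| = √(7600² + 4800²) ≈ 8988.9, ∠D ≈ 32.28°
|H| = 3.8829e+06 / 8988.9 ≈ 431.97
Gain = 20 log₁₀(431.97) ≈ 52.71 dB
∠H = 8.28° − 32.28° = -24.00°

52.7 dB, -24.0°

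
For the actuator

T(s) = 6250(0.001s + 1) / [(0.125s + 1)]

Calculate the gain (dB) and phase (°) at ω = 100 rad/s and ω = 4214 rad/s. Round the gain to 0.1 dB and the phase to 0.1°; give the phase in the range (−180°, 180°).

ω = 100: 54.0 dB, -79.7°; ω = 4214: 34.2 dB, -13.2°

At ω = 100 rad/s:
zero (1 + j100·0.001) = 1 + j0.1 → |·| ≈ 1.005, ∠ ≈ 5.71°
pole (1 + j100·0.125) = 1 + j12.5 → |·| ≈ 12.54, ∠ ≈ 85.43°
|T| = 6250 · 1.005 / (12.54) ≈ 500.9
Gain = 20 log₁₀(500.9) ≈ 54.00 dB
∠T = (5.71°) − (85.43°) = -79.72°

At ω = 4214 rad/s:
zero (1 + j4214·0.001) = 1 + j4.214 → |·| ≈ 4.331, ∠ ≈ 76.65°
pole (1 + j4214·0.125) = 1 + j526.75 → |·| ≈ 526.75, ∠ ≈ 89.89°
|T| = 6250 · 4.331 / (526.75) ≈ 51.388
Gain = 20 log₁₀(51.388) ≈ 34.22 dB
∠T = (76.65°) − (89.89°) = -13.24°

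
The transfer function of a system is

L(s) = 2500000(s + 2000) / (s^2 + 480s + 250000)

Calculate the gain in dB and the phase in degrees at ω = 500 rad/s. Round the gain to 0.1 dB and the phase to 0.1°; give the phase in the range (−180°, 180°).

At s = jω = j500:
zero (s+2000): 2000 + j500 → |·| = √(2000²+500²) = √4250000 ≈ 2061.6, ∠ = arctan(500/2000) ≈ 14.04°
quadratic: (j500)² + 480·j500 + 250000 = 0 + j240000 → |·| ≈ 2.4e+05, ∠ ≈ 90.00°
|L| = 2500000 · 2061.6 / 2.4e+05 ≈ 21475
Gain = 20 log₁₀(21475) ≈ 86.64 dB
∠L = 14.04° − 90.00° = -75.96°

86.6 dB, -76.0°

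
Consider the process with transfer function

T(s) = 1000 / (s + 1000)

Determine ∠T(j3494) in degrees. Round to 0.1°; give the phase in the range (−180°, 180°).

Substitute s = j3494:
Numerator: 1000 = 1000 + j0
Denominator: (j3494) + 1000 = 1000 + j3494
|N| = √(1000² + 0²) ≈ 1000, ∠N ≈ 0.00°
|D| = √(1000² + 3494²) ≈ 3634.3, ∠D ≈ 74.03°
∠T = 0.00° − 74.03° = -74.03°

-74.0°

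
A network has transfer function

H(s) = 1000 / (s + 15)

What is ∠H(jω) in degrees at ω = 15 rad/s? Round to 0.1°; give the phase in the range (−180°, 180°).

-45.0°

Substitute s = j15:
Numerator: 1000 = 1000 + j0
Denominator: (j15) + 15 = 15 + j15
|N| = √(1000² + 0²) ≈ 1000, ∠N ≈ 0.00°
|D| = √(15² + 15²) ≈ 21.213, ∠D ≈ 45.00°
∠H = 0.00° − 45.00° = -45.00°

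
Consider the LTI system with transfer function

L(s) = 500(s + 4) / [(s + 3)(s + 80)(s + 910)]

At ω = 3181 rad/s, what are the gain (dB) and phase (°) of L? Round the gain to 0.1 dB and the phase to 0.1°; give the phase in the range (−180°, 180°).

At s = jω = j3181:
zero (s+4): 4 + j3181 → |·| = √(4²+3181²) = √10118777 ≈ 3181, ∠ = arctan(3181/4) ≈ 89.93°
pole (s+3): 3 + j3181 → |·| = √(3²+3181²) = √10118770 ≈ 3181, ∠ = arctan(3181/3) ≈ 89.95°
pole (s+80): 80 + j3181 → |·| = √(80²+3181²) = √10125161 ≈ 3182, ∠ = arctan(3181/80) ≈ 88.56°
pole (s+910): 910 + j3181 → |·| = √(910²+3181²) = √10946861 ≈ 3308.6, ∠ = arctan(3181/910) ≈ 74.04°
|L| = 500 · 3181 / 3.3489e+10 ≈ 4.7493e-05
Gain = 20 log₁₀(4.7493e-05) ≈ -86.47 dB
∠L = 89.93° − 252.55° = -162.62°

-86.5 dB, -162.6°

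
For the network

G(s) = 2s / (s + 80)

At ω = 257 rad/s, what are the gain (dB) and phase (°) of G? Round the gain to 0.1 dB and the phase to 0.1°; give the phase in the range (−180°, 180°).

At s = jω = j257:
zero at origin: s = j257 → |·| = 257, ∠ = 90.00°
pole (s+80): 80 + j257 → |·| = √(80²+257²) = √72449 ≈ 269.16, ∠ = arctan(257/80) ≈ 72.71°
|G| = 2 · 257 / 269.16 ≈ 1.9096
Gain = 20 log₁₀(1.9096) ≈ 5.62 dB
∠G = 90.00° − 72.71° = 17.29°

5.6 dB, 17.3°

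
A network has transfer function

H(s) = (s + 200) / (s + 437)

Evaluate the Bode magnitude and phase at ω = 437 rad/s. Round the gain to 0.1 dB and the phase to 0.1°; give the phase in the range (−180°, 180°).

At s = jω = j437:
zero (s+200): 200 + j437 → |·| = √(200²+437²) = √230969 ≈ 480.59, ∠ = arctan(437/200) ≈ 65.41°
pole (s+437): 437 + j437 → |·| = √(437²+437²) = √381938 ≈ 618.01, ∠ = arctan(437/437) ≈ 45.00°
|H| = 1 · 480.59 / 618.01 ≈ 0.77764
Gain = 20 log₁₀(0.77764) ≈ -2.18 dB
∠H = 65.41° − 45.00° = 20.41°

-2.2 dB, 20.4°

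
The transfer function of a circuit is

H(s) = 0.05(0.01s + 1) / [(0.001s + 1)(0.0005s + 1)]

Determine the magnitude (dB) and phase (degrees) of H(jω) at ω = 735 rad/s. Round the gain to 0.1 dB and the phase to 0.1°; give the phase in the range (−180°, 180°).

-11.0 dB, 25.8°

At ω = 735 rad/s:
zero (1 + j735·0.01) = 1 + j7.35 → |·| ≈ 7.4177, ∠ ≈ 82.25°
pole (1 + j735·0.001) = 1 + j0.735 → |·| ≈ 1.2411, ∠ ≈ 36.32°
pole (1 + j735·0.0005) = 1 + j0.3675 → |·| ≈ 1.0654, ∠ ≈ 20.18°
|H| = 0.05 · 7.4177 / (1.2411 · 1.0654) ≈ 0.28049
Gain = 20 log₁₀(0.28049) ≈ -11.04 dB
∠H = (82.25°) − (36.32° + 20.18°) = 25.75°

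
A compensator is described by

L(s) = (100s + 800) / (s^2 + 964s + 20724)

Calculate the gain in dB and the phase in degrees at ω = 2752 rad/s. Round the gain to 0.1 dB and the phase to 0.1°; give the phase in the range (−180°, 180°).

-29.3 dB, -70.8°

Substitute s = j2752:
Numerator: 100(j2752) + 800 = 800 + j275200
Denominator: (j2752)^2 + 964(j2752) + 20724 = -7552780 + j2652928
|N| = √(800² + 275200²) ≈ 2.752e+05, ∠N ≈ 89.83°
|D| = √(7552780² + 2652928²) ≈ 8.0052e+06, ∠D ≈ 160.65°
|L| = 2.752e+05 / 8.0052e+06 ≈ 0.034378
Gain = 20 log₁₀(0.034378) ≈ -29.27 dB
∠L = 89.83° − 160.65° = -70.82°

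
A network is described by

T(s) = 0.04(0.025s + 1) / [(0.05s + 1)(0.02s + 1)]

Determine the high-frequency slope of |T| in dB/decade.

Each pole contributes −20 dB/decade at high frequency; each zero contributes +20 dB/decade.
Net: 1 zero(s) − 2 pole(s) → -20 dB/decade.

-20 dB/decade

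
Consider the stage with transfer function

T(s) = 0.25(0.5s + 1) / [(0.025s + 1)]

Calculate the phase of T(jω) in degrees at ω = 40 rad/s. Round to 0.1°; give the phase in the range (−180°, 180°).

42.1°

At ω = 40 rad/s:
zero (1 + j40·0.5) = 1 + j20 → |·| ≈ 20.025, ∠ ≈ 87.14°
pole (1 + j40·0.025) = 1 + j1 → |·| ≈ 1.4142, ∠ ≈ 45.00°
∠T = (87.14°) − (45.00°) = 42.14°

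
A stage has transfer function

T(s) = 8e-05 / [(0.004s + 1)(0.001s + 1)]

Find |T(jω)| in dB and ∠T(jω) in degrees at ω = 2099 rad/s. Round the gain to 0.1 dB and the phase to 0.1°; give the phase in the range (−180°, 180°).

At ω = 2099 rad/s:
pole (1 + j2099·0.004) = 1 + j8.396 → |·| ≈ 8.4553, ∠ ≈ 83.21°
pole (1 + j2099·0.001) = 1 + j2.099 → |·| ≈ 2.325, ∠ ≈ 64.53°
|T| = 8e-05 · 1 / (8.4553 · 2.325) ≈ 4.0695e-06
Gain = 20 log₁₀(4.0695e-06) ≈ -107.81 dB
∠T = (0°) − (83.21° + 64.53°) = -147.74°

-107.8 dB, -147.7°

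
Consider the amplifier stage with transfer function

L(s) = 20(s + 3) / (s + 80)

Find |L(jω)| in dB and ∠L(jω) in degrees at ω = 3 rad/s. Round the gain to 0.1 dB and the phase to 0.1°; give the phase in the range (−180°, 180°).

0.5 dB, 42.9°

At s = jω = j3:
zero (s+3): 3 + j3 → |·| = √(3²+3²) = √18 ≈ 4.2426, ∠ = arctan(3/3) ≈ 45.00°
pole (s+80): 80 + j3 → |·| = √(80²+3²) = √6409 ≈ 80.056, ∠ = arctan(3/80) ≈ 2.15°
|L| = 20 · 4.2426 / 80.056 ≈ 1.0599
Gain = 20 log₁₀(1.0599) ≈ 0.51 dB
∠L = 45.00° − 2.15° = 42.85°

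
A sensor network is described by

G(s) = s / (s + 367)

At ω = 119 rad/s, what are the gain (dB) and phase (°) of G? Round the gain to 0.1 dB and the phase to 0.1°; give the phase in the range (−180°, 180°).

-10.2 dB, 72.0°

At s = jω = j119:
zero at origin: s = j119 → |·| = 119, ∠ = 90.00°
pole (s+367): 367 + j119 → |·| = √(367²+119²) = √148850 ≈ 385.81, ∠ = arctan(119/367) ≈ 17.97°
|G| = 1 · 119 / 385.81 ≈ 0.30844
Gain = 20 log₁₀(0.30844) ≈ -10.22 dB
∠G = 90.00° − 17.97° = 72.03°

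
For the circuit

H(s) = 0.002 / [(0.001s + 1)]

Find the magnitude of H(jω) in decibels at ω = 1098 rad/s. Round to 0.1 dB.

At ω = 1098 rad/s:
pole (1 + j1098·0.001) = 1 + j1.098 → |·| ≈ 1.4851, ∠ ≈ 47.67°
|H| = 0.002 · 1 / (1.4851) ≈ 0.0013467
Gain = 20 log₁₀(0.0013467) ≈ -57.41 dB

-57.4 dB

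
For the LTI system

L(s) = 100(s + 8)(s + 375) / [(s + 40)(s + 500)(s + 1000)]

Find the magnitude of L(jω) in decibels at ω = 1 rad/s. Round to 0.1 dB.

-36.4 dB

At s = jω = j1:
zero (s+8): 8 + j1 → |·| = √(8²+1²) = √65 ≈ 8.0623, ∠ = arctan(1/8) ≈ 7.13°
zero (s+375): 375 + j1 → |·| = √(375²+1²) = √140626 ≈ 375, ∠ = arctan(1/375) ≈ 0.15°
pole (s+40): 40 + j1 → |·| = √(40²+1²) = √1601 ≈ 40.012, ∠ = arctan(1/40) ≈ 1.43°
pole (s+500): 500 + j1 → |·| = √(500²+1²) = √250001 ≈ 500, ∠ = arctan(1/500) ≈ 0.11°
pole (s+1000): 1000 + j1 → |·| = √(1000²+1²) = √1000001 ≈ 1000, ∠ = arctan(1/1000) ≈ 0.06°
|L| = 100 · 3023.4 / 2.0006e+07 ≈ 0.015112
Gain = 20 log₁₀(0.015112) ≈ -36.41 dB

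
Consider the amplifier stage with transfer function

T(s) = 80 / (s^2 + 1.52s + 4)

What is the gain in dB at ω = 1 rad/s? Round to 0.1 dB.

At s = jω = j1:
quadratic: (j1)² + 1.52·j1 + 4 = 3 + j1.52 → |·| ≈ 3.3631, ∠ ≈ 26.87°
|T| = 80 / 3.3631 ≈ 23.788
Gain = 20 log₁₀(23.788) ≈ 27.53 dB

27.5 dB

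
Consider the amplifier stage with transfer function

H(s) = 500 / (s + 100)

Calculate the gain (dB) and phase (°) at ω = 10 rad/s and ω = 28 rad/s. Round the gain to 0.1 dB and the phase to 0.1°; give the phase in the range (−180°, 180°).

Substitute s = j10:
Numerator: 500 = 500 + j0
Denominator: (j10) + 100 = 100 + j10
|N| = √(500² + 0²) ≈ 500, ∠N ≈ 0.00°
|D| = √(100² + 10²) ≈ 100.5, ∠D ≈ 5.71°
|H| = 500 / 100.5 ≈ 4.9751
Gain = 20 log₁₀(4.9751) ≈ 13.94 dB
∠H = 0.00° − 5.71° = -5.71°

Substitute s = j28:
Numerator: 500 = 500 + j0
Denominator: (j28) + 100 = 100 + j28
|N| = √(500² + 0²) ≈ 500, ∠N ≈ 0.00°
|D| = √(100² + 28²) ≈ 103.85, ∠D ≈ 15.64°
|H| = 500 / 103.85 ≈ 4.8146
Gain = 20 log₁₀(4.8146) ≈ 13.65 dB
∠H = 0.00° − 15.64° = -15.64°

ω = 10: 13.9 dB, -5.7°; ω = 28: 13.7 dB, -15.6°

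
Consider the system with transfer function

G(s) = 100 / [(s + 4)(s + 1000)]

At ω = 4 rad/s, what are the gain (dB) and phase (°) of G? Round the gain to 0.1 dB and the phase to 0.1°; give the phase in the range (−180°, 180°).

-35.1 dB, -45.2°

At s = jω = j4:
pole (s+4): 4 + j4 → |·| = √(4²+4²) = √32 ≈ 5.6569, ∠ = arctan(4/4) ≈ 45.00°
pole (s+1000): 1000 + j4 → |·| = √(1000²+4²) = √1000016 ≈ 1000, ∠ = arctan(4/1000) ≈ 0.23°
|G| = 100 / 5656.9 ≈ 0.017678
Gain = 20 log₁₀(0.017678) ≈ -35.05 dB
∠G = 0.00° − 45.23° = -45.23°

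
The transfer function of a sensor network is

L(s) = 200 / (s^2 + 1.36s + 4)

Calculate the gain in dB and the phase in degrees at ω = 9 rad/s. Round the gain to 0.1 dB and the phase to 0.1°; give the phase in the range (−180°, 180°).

At s = jω = j9:
quadratic: (j9)² + 1.36·j9 + 4 = -77 + j12.24 → |·| ≈ 77.967, ∠ ≈ 170.97°
|L| = 200 / 77.967 ≈ 2.5652
Gain = 20 log₁₀(2.5652) ≈ 8.18 dB
∠L = 0.00° − 170.97° = -170.97°

8.2 dB, -171.0°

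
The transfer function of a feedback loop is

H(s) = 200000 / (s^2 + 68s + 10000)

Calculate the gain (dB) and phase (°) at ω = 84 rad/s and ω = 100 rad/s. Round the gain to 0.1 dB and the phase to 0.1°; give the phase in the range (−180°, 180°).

ω = 84: 29.9 dB, -62.7°; ω = 100: 29.4 dB, -90.0°

At s = jω = j84:
quadratic: (j84)² + 68·j84 + 10000 = 2944 + j5712 → |·| ≈ 6426, ∠ ≈ 62.73°
|H| = 200000 / 6426 ≈ 31.124
Gain = 20 log₁₀(31.124) ≈ 29.86 dB
∠H = 0.00° − 62.73° = -62.73°

At s = jω = j100:
quadratic: (j100)² + 68·j100 + 10000 = 0 + j6800 → |·| ≈ 6800, ∠ ≈ 90.00°
|H| = 200000 / 6800 ≈ 29.412
Gain = 20 log₁₀(29.412) ≈ 29.37 dB
∠H = 0.00° − 90.00° = -90.00°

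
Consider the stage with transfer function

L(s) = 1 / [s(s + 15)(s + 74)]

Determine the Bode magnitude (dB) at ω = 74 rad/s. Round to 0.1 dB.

At s = jω = j74:
pole (s+15): 15 + j74 → |·| = √(15²+74²) = √5701 ≈ 75.505, ∠ = arctan(74/15) ≈ 78.54°
pole (s+74): 74 + j74 → |·| = √(74²+74²) = √10952 ≈ 104.65, ∠ = arctan(74/74) ≈ 45.00°
pole at origin: |s| = 74, ∠ = 90.00° (in denominator)
|L| = 1 / 5.8472e+05 ≈ 1.7102e-06
Gain = 20 log₁₀(1.7102e-06) ≈ -115.34 dB

-115.3 dB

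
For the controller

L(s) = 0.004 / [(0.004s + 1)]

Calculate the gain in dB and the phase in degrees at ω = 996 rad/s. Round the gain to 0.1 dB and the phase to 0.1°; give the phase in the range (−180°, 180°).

-60.2 dB, -75.9°

At ω = 996 rad/s:
pole (1 + j996·0.004) = 1 + j3.984 → |·| ≈ 4.1076, ∠ ≈ 75.91°
|L| = 0.004 · 1 / (4.1076) ≈ 0.0009738
Gain = 20 log₁₀(0.0009738) ≈ -60.23 dB
∠L = (0°) − (75.91°) = -75.91°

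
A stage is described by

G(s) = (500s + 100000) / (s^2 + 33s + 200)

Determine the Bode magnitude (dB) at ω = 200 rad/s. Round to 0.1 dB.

10.9 dB

Substitute s = j200:
Numerator: 500(j200) + 100000 = 100000 + j100000
Denominator: (j200)^2 + 33(j200) + 200 = -39800 + j6600
|N| = √(100000² + 100000²) ≈ 1.4142e+05, ∠N ≈ 45.00°
|D| = √(39800² + 6600²) ≈ 40344, ∠D ≈ 170.58°
|G| = 1.4142e+05 / 40344 ≈ 3.5054
Gain = 20 log₁₀(3.5054) ≈ 10.89 dB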